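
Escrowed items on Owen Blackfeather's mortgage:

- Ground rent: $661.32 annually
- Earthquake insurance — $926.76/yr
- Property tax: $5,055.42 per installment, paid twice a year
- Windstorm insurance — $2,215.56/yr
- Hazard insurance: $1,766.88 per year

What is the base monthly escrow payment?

$1,306.78

Ground rent — $661.32
Earthquake insurance — $926.76
Property tax — $5,055.42 × 2 = $10,110.84
Windstorm insurance — $2,215.56
Hazard insurance — $1,766.88
Yearly total = $661.32 + $926.76 + $10,110.84 + $2,215.56 + $1,766.88 = $15,681.36
Monthly = $15,681.36 ÷ 12 = $1,306.78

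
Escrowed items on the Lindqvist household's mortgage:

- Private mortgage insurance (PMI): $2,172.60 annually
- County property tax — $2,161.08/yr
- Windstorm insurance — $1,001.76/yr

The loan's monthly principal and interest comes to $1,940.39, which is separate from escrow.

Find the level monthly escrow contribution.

$444.62

Private mortgage insurance (PMI): $2,172.60/yr
County property tax: $2,161.08/yr
Windstorm insurance: $1,001.76/yr
Total annual escrow = $2,172.60 + $2,161.08 + $1,001.76 = $5,335.44
Monthly escrow = $5,335.44 ÷ 12 = $444.62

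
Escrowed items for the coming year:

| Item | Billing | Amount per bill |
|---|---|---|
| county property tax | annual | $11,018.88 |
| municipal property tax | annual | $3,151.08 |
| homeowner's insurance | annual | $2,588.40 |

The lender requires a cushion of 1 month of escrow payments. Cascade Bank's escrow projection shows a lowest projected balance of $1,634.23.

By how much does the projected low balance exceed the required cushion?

$237.70

County property tax: $11,018.88/yr
Municipal property tax: $3,151.08/yr
Homeowner's insurance: $2,588.40/yr
Total annual escrow = $11,018.88 + $3,151.08 + $2,588.40 = $16,758.36
Base monthly escrow = $16,758.36 ÷ 12 = $1,396.53
Required reserve = 1 × $1,396.53 = $1,396.53
Excess over cushion: $1,634.23 − $1,396.53 = $237.70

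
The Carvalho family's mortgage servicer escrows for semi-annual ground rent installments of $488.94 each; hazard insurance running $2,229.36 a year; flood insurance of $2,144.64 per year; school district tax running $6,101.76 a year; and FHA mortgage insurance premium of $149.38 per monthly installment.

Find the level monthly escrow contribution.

$1,103.85

Ground rent: $488.94 × 2 = $977.88/yr
Hazard insurance: $2,229.36/yr
Flood insurance: $2,144.64/yr
School district tax: $6,101.76/yr
FHA mortgage insurance premium: $149.38 × 12 = $1,792.56/yr
Total annual escrow = $13,246.20
Per month = $13,246.20 ÷ 12 = $1,103.85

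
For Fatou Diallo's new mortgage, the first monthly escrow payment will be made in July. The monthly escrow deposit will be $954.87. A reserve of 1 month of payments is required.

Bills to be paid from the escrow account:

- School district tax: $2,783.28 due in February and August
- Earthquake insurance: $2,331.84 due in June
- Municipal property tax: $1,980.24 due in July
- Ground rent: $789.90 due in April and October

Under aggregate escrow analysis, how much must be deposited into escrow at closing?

Cushion = 1 × $954.87 = $954.87
Trial balance (start $0, +$954.87 each month, − disbursements):
  Jul: +$954.87 − $1,980.24 → -$1,025.37
  Aug: +$954.87 − $2,783.28 → -$2,853.78
  Sep: +$954.87 → -$1,898.91
  Oct: +$954.87 − $789.90 → -$1,733.94
  Nov: +$954.87 → -$779.07
  Dec: +$954.87 → $175.80
  Jan: +$954.87 → $1,130.67
  Feb: +$954.87 − $2,783.28 → -$697.74
  Mar: +$954.87 → $257.13
  Apr: +$954.87 − $789.90 → $422.10
  May: +$954.87 → $1,376.97
  Jun: +$954.87 − $2,331.84 → $0.00
Lowest trial balance = -$2,853.78 (Aug)
Initial deposit = cushion − low point = $954.87 − (-$2,853.78) = $3,808.65

$3,808.65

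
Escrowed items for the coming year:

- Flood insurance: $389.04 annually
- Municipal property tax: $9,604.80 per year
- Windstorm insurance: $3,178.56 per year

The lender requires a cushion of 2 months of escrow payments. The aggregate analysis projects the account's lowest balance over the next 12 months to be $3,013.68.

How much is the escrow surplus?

Flood insurance = $389.04/yr
Municipal property tax = $9,604.80/yr
Windstorm insurance = $3,178.56/yr
Total per year = $389.04 + $9,604.80 + $3,178.56 = $13,172.40
Per month = $13,172.40 ÷ 12 = $1,097.70
Required cushion = 2 × $1,097.70 = $2,195.40
Surplus = $3,013.68 − $2,195.40 = $818.28

$818.28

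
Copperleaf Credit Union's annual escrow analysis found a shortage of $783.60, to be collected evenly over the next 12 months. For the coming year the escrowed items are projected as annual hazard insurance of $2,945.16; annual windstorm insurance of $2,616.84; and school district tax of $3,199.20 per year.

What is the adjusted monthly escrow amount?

$795.40

Hazard insurance = $2,945.16 annually
Windstorm insurance = $2,616.84 annually
School district tax = $3,199.20 annually
Yearly total = $2,945.16 + $2,616.84 + $3,199.20 = $8,761.20
Monthly = $8,761.20 ÷ 12 = $730.10
Monthly shortage recovery: $783.60 / 12 = $65.30
Adjusted monthly = $730.10 + $65.30 = $795.40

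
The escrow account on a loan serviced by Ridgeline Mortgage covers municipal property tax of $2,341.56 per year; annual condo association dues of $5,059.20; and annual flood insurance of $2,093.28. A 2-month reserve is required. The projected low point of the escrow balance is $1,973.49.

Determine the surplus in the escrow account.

$391.15

Municipal property tax = $2,341.56 per year
Condo association dues = $5,059.20 per year
Flood insurance = $2,093.28 per year
Annual escrow total = $9,494.04
Monthly escrow = $9,494.04 ÷ 12 = $791.17
Required cushion = 2 × $791.17 = $1,582.34
Excess over cushion: $1,973.49 − $1,582.34 = $391.15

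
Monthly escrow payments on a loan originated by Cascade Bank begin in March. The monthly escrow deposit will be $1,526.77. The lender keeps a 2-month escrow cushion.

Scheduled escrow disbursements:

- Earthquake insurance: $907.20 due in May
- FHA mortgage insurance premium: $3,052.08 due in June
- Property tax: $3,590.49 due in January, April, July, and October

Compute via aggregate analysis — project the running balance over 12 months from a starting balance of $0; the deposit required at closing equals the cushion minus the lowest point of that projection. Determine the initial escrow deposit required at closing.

$6,559.95

Cushion = 2 × $1,526.77 = $3,053.54
Trial balance (start $0, +$1,526.77 each month, − disbursements):
  Mar: +$1,526.77 → $1,526.77
  Apr: +$1,526.77 − $3,590.49 → -$536.95
  May: +$1,526.77 − $907.20 → $82.62
  Jun: +$1,526.77 − $3,052.08 → -$1,442.69
  Jul: +$1,526.77 − $3,590.49 → -$3,506.41
  Aug: +$1,526.77 → -$1,979.64
  Sep: +$1,526.77 → -$452.87
  Oct: +$1,526.77 − $3,590.49 → -$2,516.59
  Nov: +$1,526.77 → -$989.82
  Dec: +$1,526.77 → $536.95
  Jan: +$1,526.77 − $3,590.49 → -$1,526.77
  Feb: +$1,526.77 → $0.00
Lowest trial balance = -$3,506.41 (Jul)
Initial deposit = cushion − low point = $3,053.54 − (-$3,506.41) = $6,559.95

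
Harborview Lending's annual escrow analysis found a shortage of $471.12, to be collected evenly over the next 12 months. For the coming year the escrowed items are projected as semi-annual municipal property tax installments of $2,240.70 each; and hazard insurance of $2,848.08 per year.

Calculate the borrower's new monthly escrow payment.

Municipal property tax — $2,240.70 × 2 = $4,481.40/yr
Hazard insurance — $2,848.08/yr
Annual escrow total = $4,481.40 + $2,848.08 = $7,329.48
Monthly escrow = $7,329.48 ÷ 12 = $610.79
Shortage spread = $471.12 / 12 = $39.26/mo
New monthly escrow = $610.79 + $39.26 = $650.05

$650.05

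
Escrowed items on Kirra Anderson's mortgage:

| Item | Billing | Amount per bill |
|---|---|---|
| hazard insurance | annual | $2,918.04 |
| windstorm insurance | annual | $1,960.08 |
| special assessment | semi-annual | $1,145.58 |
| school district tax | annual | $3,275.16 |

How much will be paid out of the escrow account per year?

$10,444.44

Hazard insurance: $2,918.04/yr
Windstorm insurance: $1,960.08/yr
Special assessment: $1,145.58 × 2 = $2,291.16/yr
School district tax: $3,275.16/yr
Total per year = $2,918.04 + $1,960.08 + $2,291.16 + $3,275.16 = $10,444.44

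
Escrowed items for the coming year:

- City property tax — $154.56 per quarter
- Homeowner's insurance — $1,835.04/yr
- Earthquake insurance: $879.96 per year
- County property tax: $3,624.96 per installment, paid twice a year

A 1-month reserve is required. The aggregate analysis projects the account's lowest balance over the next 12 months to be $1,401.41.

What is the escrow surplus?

City property tax = $154.56 × 4 = $618.24 annually
Homeowner's insurance = $1,835.04 annually
Earthquake insurance = $879.96 annually
County property tax = $3,624.96 × 2 = $7,249.92 annually
Total annual escrow = $10,583.16
Monthly = $10,583.16 ÷ 12 = $881.93
Required cushion = 1 × $881.93 = $881.93
Surplus = $1,401.41 − $881.93 = $519.48

$519.48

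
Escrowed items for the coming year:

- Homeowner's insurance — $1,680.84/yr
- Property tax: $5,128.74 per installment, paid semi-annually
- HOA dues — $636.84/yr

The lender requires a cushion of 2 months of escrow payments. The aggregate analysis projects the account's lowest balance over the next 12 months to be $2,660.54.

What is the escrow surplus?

$564.68

Homeowner's insurance: $1,680.84
Property tax: $5,128.74 × 2 = $10,257.48
HOA dues: $636.84
Total annual escrow = $12,575.16
Base monthly escrow = $12,575.16 / 12 = $1,047.93
Required reserve = 2 × $1,047.93 = $2,095.86
Excess over cushion: $2,660.54 − $2,095.86 = $564.68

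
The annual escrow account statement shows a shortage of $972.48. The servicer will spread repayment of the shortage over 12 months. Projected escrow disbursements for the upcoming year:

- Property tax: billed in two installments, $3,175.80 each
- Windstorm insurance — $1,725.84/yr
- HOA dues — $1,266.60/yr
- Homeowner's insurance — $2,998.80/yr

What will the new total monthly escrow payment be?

Property tax: $3,175.80 × 2 = $6,351.60 per year
Windstorm insurance: $1,725.84 per year
HOA dues: $1,266.60 per year
Homeowner's insurance: $2,998.80 per year
Combined annual = $6,351.60 + $1,725.84 + $1,266.60 + $2,998.80 = $12,342.84
Monthly = $12,342.84 ÷ 12 = $1,028.57
Shortage per month = $972.48 / 12 = $81.04
New monthly escrow = $1,028.57 + $81.04 = $1,109.61

$1,109.61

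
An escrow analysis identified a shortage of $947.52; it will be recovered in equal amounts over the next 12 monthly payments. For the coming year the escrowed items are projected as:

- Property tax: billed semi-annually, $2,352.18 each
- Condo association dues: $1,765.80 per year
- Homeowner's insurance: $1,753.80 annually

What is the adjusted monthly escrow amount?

$764.29

Property tax: $2,352.18 × 2 = $4,704.36 annually
Condo association dues: $1,765.80 annually
Homeowner's insurance: $1,753.80 annually
Total annual escrow = $4,704.36 + $1,765.80 + $1,753.80 = $8,223.96
Monthly = $8,223.96 / 12 = $685.33
Shortage spread = $947.52 / 12 = $78.96/mo
Adjusted monthly = $685.33 + $78.96 = $764.29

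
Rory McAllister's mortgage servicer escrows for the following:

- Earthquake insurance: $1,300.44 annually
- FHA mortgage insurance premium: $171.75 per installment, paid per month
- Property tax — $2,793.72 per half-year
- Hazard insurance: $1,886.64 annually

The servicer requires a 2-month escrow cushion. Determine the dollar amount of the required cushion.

$1,805.92

Earthquake insurance: $1,300.44 per year
FHA mortgage insurance premium: $171.75 × 12 = $2,061.00 per year
Property tax: $2,793.72 × 2 = $5,587.44 per year
Hazard insurance: $1,886.64 per year
Total annual escrow = $1,300.44 + $2,061.00 + $5,587.44 + $1,886.64 = $10,835.52
Monthly escrow = $10,835.52 / 12 = $902.96
Cushion = 2 × $902.96 = $1,805.92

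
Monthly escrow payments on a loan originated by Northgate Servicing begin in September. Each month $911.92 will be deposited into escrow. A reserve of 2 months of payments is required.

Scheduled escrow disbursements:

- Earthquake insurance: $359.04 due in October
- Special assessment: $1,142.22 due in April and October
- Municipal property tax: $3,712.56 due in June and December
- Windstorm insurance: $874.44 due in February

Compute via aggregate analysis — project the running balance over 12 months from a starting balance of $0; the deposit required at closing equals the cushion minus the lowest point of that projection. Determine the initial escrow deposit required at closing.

$3,647.68

Cushion = 2 × $911.92 = $1,823.84
Trial balance (start $0, +$911.92 each month, − disbursements):
  Sep: +$911.92 → $911.92
  Oct: +$911.92 − $1,501.26 → $322.58
  Nov: +$911.92 → $1,234.50
  Dec: +$911.92 − $3,712.56 → -$1,566.14
  Jan: +$911.92 → -$654.22
  Feb: +$911.92 − $874.44 → -$616.74
  Mar: +$911.92 → $295.18
  Apr: +$911.92 − $1,142.22 → $64.88
  May: +$911.92 → $976.80
  Jun: +$911.92 − $3,712.56 → -$1,823.84
  Jul: +$911.92 → -$911.92
  Aug: +$911.92 → $0.00
Lowest trial balance = -$1,823.84 (Jun)
Initial deposit = cushion − low point = $1,823.84 − (-$1,823.84) = $3,647.68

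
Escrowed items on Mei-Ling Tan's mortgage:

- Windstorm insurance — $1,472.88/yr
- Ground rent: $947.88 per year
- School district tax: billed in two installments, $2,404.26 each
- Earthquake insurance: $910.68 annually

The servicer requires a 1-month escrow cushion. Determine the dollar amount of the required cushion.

Windstorm insurance — $1,472.88
Ground rent — $947.88
School district tax — $2,404.26 × 2 = $4,808.52
Earthquake insurance — $910.68
Annual escrow total = $1,472.88 + $947.88 + $4,808.52 + $910.68 = $8,139.96
Monthly escrow = $8,139.96 ÷ 12 = $678.33
Required cushion = 1 × $678.33 = $678.33

$678.33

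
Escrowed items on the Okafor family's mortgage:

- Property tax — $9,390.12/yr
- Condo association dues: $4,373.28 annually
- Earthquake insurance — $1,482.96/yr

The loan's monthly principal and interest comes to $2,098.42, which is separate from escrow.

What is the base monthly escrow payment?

Property tax: $9,390.12 annually
Condo association dues: $4,373.28 annually
Earthquake insurance: $1,482.96 annually
Combined annual = $9,390.12 + $4,373.28 + $1,482.96 = $15,246.36
Per month = $15,246.36 / 12 = $1,270.53

$1,270.53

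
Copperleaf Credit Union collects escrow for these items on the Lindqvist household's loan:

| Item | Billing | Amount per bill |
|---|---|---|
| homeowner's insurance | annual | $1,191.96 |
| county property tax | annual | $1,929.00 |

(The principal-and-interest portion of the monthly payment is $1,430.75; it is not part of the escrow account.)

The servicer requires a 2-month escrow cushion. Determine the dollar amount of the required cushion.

$520.16

Homeowner's insurance — $1,191.96
County property tax — $1,929.00
Total annual escrow = $1,191.96 + $1,929.00 = $3,120.96
Monthly = $3,120.96 ÷ 12 = $260.08
Cushion = 2 × $260.08 = $520.16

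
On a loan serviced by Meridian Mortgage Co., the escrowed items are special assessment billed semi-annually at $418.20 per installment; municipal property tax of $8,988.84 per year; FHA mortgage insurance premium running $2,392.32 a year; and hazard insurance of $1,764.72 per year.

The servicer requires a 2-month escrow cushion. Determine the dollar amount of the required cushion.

Special assessment — $418.20 × 2 = $836.40 annually
Municipal property tax — $8,988.84 annually
FHA mortgage insurance premium — $2,392.32 annually
Hazard insurance — $1,764.72 annually
Total annual escrow = $13,982.28
Monthly escrow = $13,982.28 / 12 = $1,165.19
Required cushion = 2 × $1,165.19 = $2,330.38

$2,330.38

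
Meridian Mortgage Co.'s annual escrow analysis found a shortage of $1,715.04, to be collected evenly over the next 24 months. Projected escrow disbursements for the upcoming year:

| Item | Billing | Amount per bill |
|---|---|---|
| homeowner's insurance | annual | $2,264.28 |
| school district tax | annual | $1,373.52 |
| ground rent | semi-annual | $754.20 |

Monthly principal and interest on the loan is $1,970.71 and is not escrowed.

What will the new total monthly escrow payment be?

Homeowner's insurance — $2,264.28/yr
School district tax — $1,373.52/yr
Ground rent — $754.20 × 2 = $1,508.40/yr
Annual escrow total = $2,264.28 + $1,373.52 + $1,508.40 = $5,146.20
Base monthly escrow = $5,146.20 / 12 = $428.85
Monthly shortage recovery: $1,715.04 ÷ 24 = $71.46
New monthly escrow = $428.85 + $71.46 = $500.31

$500.31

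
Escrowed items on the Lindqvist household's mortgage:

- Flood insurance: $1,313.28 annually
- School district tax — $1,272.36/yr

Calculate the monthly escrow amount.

Flood insurance — $1,313.28
School district tax — $1,272.36
Yearly total = $1,313.28 + $1,272.36 = $2,585.64
Base monthly escrow = $2,585.64 ÷ 12 = $215.47

$215.47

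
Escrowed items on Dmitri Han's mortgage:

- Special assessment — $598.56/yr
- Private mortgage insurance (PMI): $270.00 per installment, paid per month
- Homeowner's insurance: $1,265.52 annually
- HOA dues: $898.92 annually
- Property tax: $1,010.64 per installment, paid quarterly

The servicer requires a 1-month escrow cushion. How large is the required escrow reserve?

$837.13

Special assessment: $598.56
Private mortgage insurance (PMI): $270.00 × 12 = $3,240.00
Homeowner's insurance: $1,265.52
HOA dues: $898.92
Property tax: $1,010.64 × 4 = $4,042.56
Total annual escrow = $598.56 + $3,240.00 + $1,265.52 + $898.92 + $4,042.56 = $10,045.56
Per month = $10,045.56 / 12 = $837.13
Cushion = 1 × $837.13 = $837.13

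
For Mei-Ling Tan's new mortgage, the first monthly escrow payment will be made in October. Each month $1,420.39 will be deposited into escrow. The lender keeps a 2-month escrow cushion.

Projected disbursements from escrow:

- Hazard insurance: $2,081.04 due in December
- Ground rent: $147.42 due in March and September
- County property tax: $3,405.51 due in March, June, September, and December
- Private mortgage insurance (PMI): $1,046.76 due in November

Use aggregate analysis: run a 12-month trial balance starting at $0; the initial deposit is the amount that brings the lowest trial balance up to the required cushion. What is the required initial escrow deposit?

Cushion = 2 × $1,420.39 = $2,840.78
Trial balance (start $0, +$1,420.39 each month, − disbursements):
  Oct: +$1,420.39 → $1,420.39
  Nov: +$1,420.39 − $1,046.76 → $1,794.02
  Dec: +$1,420.39 − $5,486.55 → -$2,272.14
  Jan: +$1,420.39 → -$851.75
  Feb: +$1,420.39 → $568.64
  Mar: +$1,420.39 − $3,552.93 → -$1,563.90
  Apr: +$1,420.39 → -$143.51
  May: +$1,420.39 → $1,276.88
  Jun: +$1,420.39 − $3,405.51 → -$708.24
  Jul: +$1,420.39 → $712.15
  Aug: +$1,420.39 → $2,132.54
  Sep: +$1,420.39 − $3,552.93 → $0.00
Lowest trial balance = -$2,272.14 (Dec)
Initial deposit = cushion − low point = $2,840.78 − (-$2,272.14) = $5,112.92

$5,112.92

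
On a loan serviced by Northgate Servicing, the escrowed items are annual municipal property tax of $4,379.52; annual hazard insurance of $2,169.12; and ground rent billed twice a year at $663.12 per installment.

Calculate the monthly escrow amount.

$656.24

Municipal property tax: $4,379.52 per year
Hazard insurance: $2,169.12 per year
Ground rent: $663.12 × 2 = $1,326.24 per year
Annual escrow total = $4,379.52 + $2,169.12 + $1,326.24 = $7,874.88
Base monthly escrow = $7,874.88 / 12 = $656.24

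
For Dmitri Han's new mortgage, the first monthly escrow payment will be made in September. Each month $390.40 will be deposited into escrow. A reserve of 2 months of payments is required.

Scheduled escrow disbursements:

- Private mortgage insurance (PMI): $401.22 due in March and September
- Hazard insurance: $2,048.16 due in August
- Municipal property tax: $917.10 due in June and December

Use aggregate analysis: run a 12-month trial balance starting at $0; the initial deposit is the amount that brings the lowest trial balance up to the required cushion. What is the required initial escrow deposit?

Cushion = 2 × $390.40 = $780.80
Trial balance (start $0, +$390.40 each month, − disbursements):
  Sep: +$390.40 − $401.22 → -$10.82
  Oct: +$390.40 → $379.58
  Nov: +$390.40 → $769.98
  Dec: +$390.40 − $917.10 → $243.28
  Jan: +$390.40 → $633.68
  Feb: +$390.40 → $1,024.08
  Mar: +$390.40 − $401.22 → $1,013.26
  Apr: +$390.40 → $1,403.66
  May: +$390.40 → $1,794.06
  Jun: +$390.40 − $917.10 → $1,267.36
  Jul: +$390.40 → $1,657.76
  Aug: +$390.40 − $2,048.16 → $0.00
Lowest trial balance = -$10.82 (Sep)
Initial deposit = cushion − low point = $780.80 − (-$10.82) = $791.62

$791.62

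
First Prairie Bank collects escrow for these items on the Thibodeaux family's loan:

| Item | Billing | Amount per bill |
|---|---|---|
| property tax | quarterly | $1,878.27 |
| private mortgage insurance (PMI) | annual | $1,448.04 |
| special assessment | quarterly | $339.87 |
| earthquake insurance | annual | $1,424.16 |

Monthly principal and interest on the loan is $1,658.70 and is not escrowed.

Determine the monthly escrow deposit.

$978.73

Property tax: $1,878.27 × 4 = $7,513.08 per year
Private mortgage insurance (PMI): $1,448.04 per year
Special assessment: $339.87 × 4 = $1,359.48 per year
Earthquake insurance: $1,424.16 per year
Total per year = $7,513.08 + $1,448.04 + $1,359.48 + $1,424.16 = $11,744.76
Monthly = $11,744.76 / 12 = $978.73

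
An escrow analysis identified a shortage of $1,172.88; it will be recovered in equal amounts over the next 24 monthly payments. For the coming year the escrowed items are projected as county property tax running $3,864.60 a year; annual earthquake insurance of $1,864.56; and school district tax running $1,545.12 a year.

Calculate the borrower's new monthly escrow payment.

$655.06

County property tax — $3,864.60 annually
Earthquake insurance — $1,864.56 annually
School district tax — $1,545.12 annually
Combined annual = $3,864.60 + $1,864.56 + $1,545.12 = $7,274.28
Per month = $7,274.28 / 12 = $606.19
Shortage spread = $1,172.88 / 24 = $48.87/mo
New monthly escrow = $606.19 + $48.87 = $655.06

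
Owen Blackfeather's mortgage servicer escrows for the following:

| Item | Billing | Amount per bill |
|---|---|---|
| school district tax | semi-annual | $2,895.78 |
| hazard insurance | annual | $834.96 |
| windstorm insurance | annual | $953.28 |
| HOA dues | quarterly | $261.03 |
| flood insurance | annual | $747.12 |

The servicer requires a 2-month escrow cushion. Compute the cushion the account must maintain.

School district tax: $2,895.78 × 2 = $5,791.56 per year
Hazard insurance: $834.96 per year
Windstorm insurance: $953.28 per year
HOA dues: $261.03 × 4 = $1,044.12 per year
Flood insurance: $747.12 per year
Annual escrow total = $9,371.04
Base monthly escrow = $9,371.04 ÷ 12 = $780.92
Required cushion = 2 × $780.92 = $1,561.84

$1,561.84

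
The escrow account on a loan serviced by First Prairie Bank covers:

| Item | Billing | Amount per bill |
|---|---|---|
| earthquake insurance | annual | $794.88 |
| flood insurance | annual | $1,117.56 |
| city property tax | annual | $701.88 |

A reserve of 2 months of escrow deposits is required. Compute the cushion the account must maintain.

$435.72

Earthquake insurance = $794.88 per year
Flood insurance = $1,117.56 per year
City property tax = $701.88 per year
Total per year = $794.88 + $1,117.56 + $701.88 = $2,614.32
Monthly = $2,614.32 / 12 = $217.86
Required cushion = 2 × $217.86 = $435.72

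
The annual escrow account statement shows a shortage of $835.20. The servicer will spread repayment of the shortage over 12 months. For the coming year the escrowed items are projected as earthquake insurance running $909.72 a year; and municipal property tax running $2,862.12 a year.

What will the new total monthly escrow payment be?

$383.92

Earthquake insurance — $909.72/yr
Municipal property tax — $2,862.12/yr
Yearly total = $909.72 + $2,862.12 = $3,771.84
Monthly = $3,771.84 / 12 = $314.32
Shortage per month = $835.20 ÷ 12 = $69.60
New monthly escrow = $314.32 + $69.60 = $383.92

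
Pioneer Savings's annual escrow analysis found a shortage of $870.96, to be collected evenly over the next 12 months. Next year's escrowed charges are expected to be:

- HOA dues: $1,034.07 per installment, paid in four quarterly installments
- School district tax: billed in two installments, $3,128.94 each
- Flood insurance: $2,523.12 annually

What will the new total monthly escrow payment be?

$1,149.02

HOA dues: $1,034.07 × 4 = $4,136.28 annually
School district tax: $3,128.94 × 2 = $6,257.88 annually
Flood insurance: $2,523.12 annually
Total per year = $12,917.28
Monthly escrow = $12,917.28 ÷ 12 = $1,076.44
Shortage spread = $870.96 / 12 = $72.58/mo
Adjusted monthly = $1,076.44 + $72.58 = $1,149.02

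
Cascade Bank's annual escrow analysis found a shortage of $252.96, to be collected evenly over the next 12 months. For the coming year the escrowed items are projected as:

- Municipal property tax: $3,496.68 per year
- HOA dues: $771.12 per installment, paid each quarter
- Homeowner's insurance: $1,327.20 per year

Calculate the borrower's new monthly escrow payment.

$680.11

Municipal property tax = $3,496.68 annually
HOA dues = $771.12 × 4 = $3,084.48 annually
Homeowner's insurance = $1,327.20 annually
Total annual escrow = $3,496.68 + $3,084.48 + $1,327.20 = $7,908.36
Base monthly escrow = $7,908.36 ÷ 12 = $659.03
Monthly shortage recovery: $252.96 / 12 = $21.08
Adjusted monthly = $659.03 + $21.08 = $680.11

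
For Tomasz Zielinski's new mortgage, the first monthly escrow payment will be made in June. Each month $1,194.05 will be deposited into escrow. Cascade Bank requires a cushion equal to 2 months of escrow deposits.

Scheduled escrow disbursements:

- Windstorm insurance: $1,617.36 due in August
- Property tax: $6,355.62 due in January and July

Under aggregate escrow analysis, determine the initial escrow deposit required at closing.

Cushion = 2 × $1,194.05 = $2,388.10
Trial balance (start $0, +$1,194.05 each month, − disbursements):
  Jun: +$1,194.05 → $1,194.05
  Jul: +$1,194.05 − $6,355.62 → -$3,967.52
  Aug: +$1,194.05 − $1,617.36 → -$4,390.83
  Sep: +$1,194.05 → -$3,196.78
  Oct: +$1,194.05 → -$2,002.73
  Nov: +$1,194.05 → -$808.68
  Dec: +$1,194.05 → $385.37
  Jan: +$1,194.05 − $6,355.62 → -$4,776.20
  Feb: +$1,194.05 → -$3,582.15
  Mar: +$1,194.05 → -$2,388.10
  Apr: +$1,194.05 → -$1,194.05
  May: +$1,194.05 → $0.00
Lowest trial balance = -$4,776.20 (Jan)
Initial deposit = cushion − low point = $2,388.10 − (-$4,776.20) = $7,164.30

$7,164.30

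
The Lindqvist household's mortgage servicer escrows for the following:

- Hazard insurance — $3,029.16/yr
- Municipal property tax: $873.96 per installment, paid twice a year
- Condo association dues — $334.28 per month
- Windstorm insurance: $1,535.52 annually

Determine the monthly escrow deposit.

Hazard insurance — $3,029.16 annually
Municipal property tax — $873.96 × 2 = $1,747.92 annually
Condo association dues — $334.28 × 12 = $4,011.36 annually
Windstorm insurance — $1,535.52 annually
Total annual escrow = $3,029.16 + $1,747.92 + $4,011.36 + $1,535.52 = $10,323.96
Base monthly escrow = $10,323.96 / 12 = $860.33

$860.33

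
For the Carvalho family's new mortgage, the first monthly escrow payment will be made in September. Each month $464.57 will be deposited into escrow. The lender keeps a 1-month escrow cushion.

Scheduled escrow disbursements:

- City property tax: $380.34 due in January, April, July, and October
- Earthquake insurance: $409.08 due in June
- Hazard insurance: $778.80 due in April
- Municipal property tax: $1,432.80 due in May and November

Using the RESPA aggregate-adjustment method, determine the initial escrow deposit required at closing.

Cushion = 1 × $464.57 = $464.57
Trial balance (start $0, +$464.57 each month, − disbursements):
  Sep: +$464.57 → $464.57
  Oct: +$464.57 − $380.34 → $548.80
  Nov: +$464.57 − $1,432.80 → -$419.43
  Dec: +$464.57 → $45.14
  Jan: +$464.57 − $380.34 → $129.37
  Feb: +$464.57 → $593.94
  Mar: +$464.57 → $1,058.51
  Apr: +$464.57 − $1,159.14 → $363.94
  May: +$464.57 − $1,432.80 → -$604.29
  Jun: +$464.57 − $409.08 → -$548.80
  Jul: +$464.57 − $380.34 → -$464.57
  Aug: +$464.57 → $0.00
Lowest trial balance = -$604.29 (May)
Initial deposit = cushion − low point = $464.57 − (-$604.29) = $1,068.86

$1,068.86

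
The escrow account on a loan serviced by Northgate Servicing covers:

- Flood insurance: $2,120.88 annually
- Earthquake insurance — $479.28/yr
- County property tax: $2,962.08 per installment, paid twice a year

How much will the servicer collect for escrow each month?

$710.36

Flood insurance — $2,120.88 annually
Earthquake insurance — $479.28 annually
County property tax — $2,962.08 × 2 = $5,924.16 annually
Annual escrow total = $2,120.88 + $479.28 + $5,924.16 = $8,524.32
Monthly escrow = $8,524.32 / 12 = $710.36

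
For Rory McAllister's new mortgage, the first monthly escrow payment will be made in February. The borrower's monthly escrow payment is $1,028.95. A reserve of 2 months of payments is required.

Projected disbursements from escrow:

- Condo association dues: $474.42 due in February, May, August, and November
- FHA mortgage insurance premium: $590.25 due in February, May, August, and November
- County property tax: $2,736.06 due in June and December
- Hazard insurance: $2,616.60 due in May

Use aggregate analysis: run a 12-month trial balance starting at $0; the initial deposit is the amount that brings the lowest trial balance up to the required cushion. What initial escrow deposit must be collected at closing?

$4,395.15

Cushion = 2 × $1,028.95 = $2,057.90
Trial balance (start $0, +$1,028.95 each month, − disbursements):
  Feb: +$1,028.95 − $1,064.67 → -$35.72
  Mar: +$1,028.95 → $993.23
  Apr: +$1,028.95 → $2,022.18
  May: +$1,028.95 − $3,681.27 → -$630.14
  Jun: +$1,028.95 − $2,736.06 → -$2,337.25
  Jul: +$1,028.95 → -$1,308.30
  Aug: +$1,028.95 − $1,064.67 → -$1,344.02
  Sep: +$1,028.95 → -$315.07
  Oct: +$1,028.95 → $713.88
  Nov: +$1,028.95 − $1,064.67 → $678.16
  Dec: +$1,028.95 − $2,736.06 → -$1,028.95
  Jan: +$1,028.95 → $0.00
Lowest trial balance = -$2,337.25 (Jun)
Initial deposit = cushion − low point = $2,057.90 − (-$2,337.25) = $4,395.15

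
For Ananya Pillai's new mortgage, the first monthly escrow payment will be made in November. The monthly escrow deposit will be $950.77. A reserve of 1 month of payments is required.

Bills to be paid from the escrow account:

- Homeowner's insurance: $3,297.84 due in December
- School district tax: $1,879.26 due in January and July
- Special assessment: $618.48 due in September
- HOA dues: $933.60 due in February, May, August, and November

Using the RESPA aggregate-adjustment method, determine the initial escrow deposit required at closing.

$4,209.16

Cushion = 1 × $950.77 = $950.77
Trial balance (start $0, +$950.77 each month, − disbursements):
  Nov: +$950.77 − $933.60 → $17.17
  Dec: +$950.77 − $3,297.84 → -$2,329.90
  Jan: +$950.77 − $1,879.26 → -$3,258.39
  Feb: +$950.77 − $933.60 → -$3,241.22
  Mar: +$950.77 → -$2,290.45
  Apr: +$950.77 → -$1,339.68
  May: +$950.77 − $933.60 → -$1,322.51
  Jun: +$950.77 → -$371.74
  Jul: +$950.77 − $1,879.26 → -$1,300.23
  Aug: +$950.77 − $933.60 → -$1,283.06
  Sep: +$950.77 − $618.48 → -$950.77
  Oct: +$950.77 → $0.00
Lowest trial balance = -$3,258.39 (Jan)
Initial deposit = cushion − low point = $950.77 − (-$3,258.39) = $4,209.16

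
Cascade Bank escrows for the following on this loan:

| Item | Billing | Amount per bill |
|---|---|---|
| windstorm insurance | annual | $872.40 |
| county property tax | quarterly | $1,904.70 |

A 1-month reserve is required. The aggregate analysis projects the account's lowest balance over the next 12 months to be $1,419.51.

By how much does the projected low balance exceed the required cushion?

Windstorm insurance: $872.40/yr
County property tax: $1,904.70 × 4 = $7,618.80/yr
Annual escrow total = $872.40 + $7,618.80 = $8,491.20
Monthly escrow = $8,491.20 / 12 = $707.60
Required cushion = 1 × $707.60 = $707.60
Surplus = $1,419.51 − $707.60 = $711.91

$711.91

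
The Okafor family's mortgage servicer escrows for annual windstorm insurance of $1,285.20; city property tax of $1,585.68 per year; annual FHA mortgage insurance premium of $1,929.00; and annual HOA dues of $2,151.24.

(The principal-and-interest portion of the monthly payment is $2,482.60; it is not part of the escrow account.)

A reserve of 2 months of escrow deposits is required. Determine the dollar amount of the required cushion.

$1,158.52

Windstorm insurance = $1,285.20 annually
City property tax = $1,585.68 annually
FHA mortgage insurance premium = $1,929.00 annually
HOA dues = $2,151.24 annually
Total annual escrow = $1,285.20 + $1,585.68 + $1,929.00 + $2,151.24 = $6,951.12
Base monthly escrow = $6,951.12 ÷ 12 = $579.26
Required cushion = 2 × $579.26 = $1,158.52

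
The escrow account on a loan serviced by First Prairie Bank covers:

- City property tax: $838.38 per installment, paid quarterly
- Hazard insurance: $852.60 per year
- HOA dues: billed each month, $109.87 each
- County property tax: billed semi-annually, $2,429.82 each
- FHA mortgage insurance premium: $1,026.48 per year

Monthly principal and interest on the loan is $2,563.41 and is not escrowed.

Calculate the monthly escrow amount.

$950.89

City property tax = $838.38 × 4 = $3,353.52 per year
Hazard insurance = $852.60 per year
HOA dues = $109.87 × 12 = $1,318.44 per year
County property tax = $2,429.82 × 2 = $4,859.64 per year
FHA mortgage insurance premium = $1,026.48 per year
Yearly total = $11,410.68
Monthly escrow = $11,410.68 / 12 = $950.89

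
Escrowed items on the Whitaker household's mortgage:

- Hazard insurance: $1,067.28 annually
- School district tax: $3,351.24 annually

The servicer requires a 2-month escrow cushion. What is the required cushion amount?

Hazard insurance = $1,067.28/yr
School district tax = $3,351.24/yr
Total per year = $1,067.28 + $3,351.24 = $4,418.52
Base monthly escrow = $4,418.52 / 12 = $368.21
Cushion = 2 × $368.21 = $736.42

$736.42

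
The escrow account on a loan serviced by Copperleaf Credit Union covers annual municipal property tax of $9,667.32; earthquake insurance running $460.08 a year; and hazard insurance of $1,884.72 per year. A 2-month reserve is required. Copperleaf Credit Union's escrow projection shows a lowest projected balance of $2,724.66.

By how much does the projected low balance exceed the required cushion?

Municipal property tax: $9,667.32
Earthquake insurance: $460.08
Hazard insurance: $1,884.72
Combined annual = $9,667.32 + $460.08 + $1,884.72 = $12,012.12
Per month = $12,012.12 ÷ 12 = $1,001.01
Required reserve = 2 × $1,001.01 = $2,002.02
Excess over cushion: $2,724.66 − $2,002.02 = $722.64

$722.64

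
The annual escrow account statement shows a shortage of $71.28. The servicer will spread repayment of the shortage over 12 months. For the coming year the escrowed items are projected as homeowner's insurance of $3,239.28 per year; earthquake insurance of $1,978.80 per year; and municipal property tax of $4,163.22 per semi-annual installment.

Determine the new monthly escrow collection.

Homeowner's insurance — $3,239.28 per year
Earthquake insurance — $1,978.80 per year
Municipal property tax — $4,163.22 × 2 = $8,326.44 per year
Combined annual = $3,239.28 + $1,978.80 + $8,326.44 = $13,544.52
Per month = $13,544.52 ÷ 12 = $1,128.71
Shortage per month = $71.28 / 12 = $5.94
New monthly escrow = $1,128.71 + $5.94 = $1,134.65

$1,134.65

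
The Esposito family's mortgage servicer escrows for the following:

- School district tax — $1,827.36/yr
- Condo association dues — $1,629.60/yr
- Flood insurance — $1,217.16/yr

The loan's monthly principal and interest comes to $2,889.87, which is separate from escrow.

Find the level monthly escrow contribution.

$389.51

School district tax = $1,827.36
Condo association dues = $1,629.60
Flood insurance = $1,217.16
Combined annual = $4,674.12
Per month = $4,674.12 ÷ 12 = $389.51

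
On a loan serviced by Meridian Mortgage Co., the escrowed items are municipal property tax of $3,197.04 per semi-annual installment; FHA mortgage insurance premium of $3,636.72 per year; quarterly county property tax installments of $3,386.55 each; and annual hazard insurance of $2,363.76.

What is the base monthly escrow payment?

$2,161.73

Municipal property tax — $3,197.04 × 2 = $6,394.08 annually
FHA mortgage insurance premium — $3,636.72 annually
County property tax — $3,386.55 × 4 = $13,546.20 annually
Hazard insurance — $2,363.76 annually
Annual escrow total = $6,394.08 + $3,636.72 + $13,546.20 + $2,363.76 = $25,940.76
Per month = $25,940.76 / 12 = $2,161.73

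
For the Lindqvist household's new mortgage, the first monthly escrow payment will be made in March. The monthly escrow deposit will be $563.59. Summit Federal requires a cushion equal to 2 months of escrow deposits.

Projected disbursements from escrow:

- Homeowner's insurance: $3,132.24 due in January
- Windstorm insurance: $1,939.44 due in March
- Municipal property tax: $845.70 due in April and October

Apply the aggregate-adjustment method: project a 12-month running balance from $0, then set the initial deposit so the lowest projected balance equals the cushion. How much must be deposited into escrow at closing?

$2,785.14

Cushion = 2 × $563.59 = $1,127.18
Trial balance (start $0, +$563.59 each month, − disbursements):
  Mar: +$563.59 − $1,939.44 → -$1,375.85
  Apr: +$563.59 − $845.70 → -$1,657.96
  May: +$563.59 → -$1,094.37
  Jun: +$563.59 → -$530.78
  Jul: +$563.59 → $32.81
  Aug: +$563.59 → $596.40
  Sep: +$563.59 → $1,159.99
  Oct: +$563.59 − $845.70 → $877.88
  Nov: +$563.59 → $1,441.47
  Dec: +$563.59 → $2,005.06
  Jan: +$563.59 − $3,132.24 → -$563.59
  Feb: +$563.59 → $0.00
Lowest trial balance = -$1,657.96 (Apr)
Initial deposit = cushion − low point = $1,127.18 − (-$1,657.96) = $2,785.14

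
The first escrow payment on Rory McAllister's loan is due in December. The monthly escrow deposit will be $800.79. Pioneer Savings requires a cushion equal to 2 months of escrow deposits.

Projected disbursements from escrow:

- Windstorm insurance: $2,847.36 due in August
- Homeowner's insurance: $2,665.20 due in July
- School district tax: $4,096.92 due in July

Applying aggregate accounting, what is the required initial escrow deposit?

Cushion = 2 × $800.79 = $1,601.58
Trial balance (start $0, +$800.79 each month, − disbursements):
  Dec: +$800.79 → $800.79
  Jan: +$800.79 → $1,601.58
  Feb: +$800.79 → $2,402.37
  Mar: +$800.79 → $3,203.16
  Apr: +$800.79 → $4,003.95
  May: +$800.79 → $4,804.74
  Jun: +$800.79 → $5,605.53
  Jul: +$800.79 − $6,762.12 → -$355.80
  Aug: +$800.79 − $2,847.36 → -$2,402.37
  Sep: +$800.79 → -$1,601.58
  Oct: +$800.79 → -$800.79
  Nov: +$800.79 → $0.00
Lowest trial balance = -$2,402.37 (Aug)
Initial deposit = cushion − low point = $1,601.58 − (-$2,402.37) = $4,003.95

$4,003.95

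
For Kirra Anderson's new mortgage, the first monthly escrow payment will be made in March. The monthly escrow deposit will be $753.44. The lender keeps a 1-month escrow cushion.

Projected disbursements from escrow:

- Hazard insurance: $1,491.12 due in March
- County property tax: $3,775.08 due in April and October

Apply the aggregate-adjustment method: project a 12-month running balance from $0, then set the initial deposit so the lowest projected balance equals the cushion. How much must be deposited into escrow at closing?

$4,512.76

Cushion = 1 × $753.44 = $753.44
Trial balance (start $0, +$753.44 each month, − disbursements):
  Mar: +$753.44 − $1,491.12 → -$737.68
  Apr: +$753.44 − $3,775.08 → -$3,759.32
  May: +$753.44 → -$3,005.88
  Jun: +$753.44 → -$2,252.44
  Jul: +$753.44 → -$1,499.00
  Aug: +$753.44 → -$745.56
  Sep: +$753.44 → $7.88
  Oct: +$753.44 − $3,775.08 → -$3,013.76
  Nov: +$753.44 → -$2,260.32
  Dec: +$753.44 → -$1,506.88
  Jan: +$753.44 → -$753.44
  Feb: +$753.44 → $0.00
Lowest trial balance = -$3,759.32 (Apr)
Initial deposit = cushion − low point = $753.44 − (-$3,759.32) = $4,512.76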